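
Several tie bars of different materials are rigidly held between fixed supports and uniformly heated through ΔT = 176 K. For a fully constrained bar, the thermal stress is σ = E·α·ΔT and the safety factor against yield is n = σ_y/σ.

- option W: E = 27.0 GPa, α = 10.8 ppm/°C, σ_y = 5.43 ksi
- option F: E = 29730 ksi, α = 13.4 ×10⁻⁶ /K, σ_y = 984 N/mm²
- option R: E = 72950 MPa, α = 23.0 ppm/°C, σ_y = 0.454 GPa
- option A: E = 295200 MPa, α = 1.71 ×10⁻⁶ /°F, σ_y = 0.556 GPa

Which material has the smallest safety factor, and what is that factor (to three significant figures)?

Converting E to GPa, α to ×10⁻⁶/K, σ_y to MPa, then σ and n for each:
  option W: E = 27.00, α = 10.8, σ_y = 37.44 → σ = 51.3 MPa, n = 0.729
  option F: E = 205.0, α = 13.4, σ_y = 984.0 → σ = 483 MPa, n = 2.04
  option R: E = 72.95, α = 23.0, σ_y = 454.0 → σ = 295 MPa, n = 1.54
  option A: E = 295.2, α = 3.08, σ_y = 556.0 → σ = 160 MPa, n = 3.48
Option W has the lowest safety factor, n = 0.729.

option W, n = 0.729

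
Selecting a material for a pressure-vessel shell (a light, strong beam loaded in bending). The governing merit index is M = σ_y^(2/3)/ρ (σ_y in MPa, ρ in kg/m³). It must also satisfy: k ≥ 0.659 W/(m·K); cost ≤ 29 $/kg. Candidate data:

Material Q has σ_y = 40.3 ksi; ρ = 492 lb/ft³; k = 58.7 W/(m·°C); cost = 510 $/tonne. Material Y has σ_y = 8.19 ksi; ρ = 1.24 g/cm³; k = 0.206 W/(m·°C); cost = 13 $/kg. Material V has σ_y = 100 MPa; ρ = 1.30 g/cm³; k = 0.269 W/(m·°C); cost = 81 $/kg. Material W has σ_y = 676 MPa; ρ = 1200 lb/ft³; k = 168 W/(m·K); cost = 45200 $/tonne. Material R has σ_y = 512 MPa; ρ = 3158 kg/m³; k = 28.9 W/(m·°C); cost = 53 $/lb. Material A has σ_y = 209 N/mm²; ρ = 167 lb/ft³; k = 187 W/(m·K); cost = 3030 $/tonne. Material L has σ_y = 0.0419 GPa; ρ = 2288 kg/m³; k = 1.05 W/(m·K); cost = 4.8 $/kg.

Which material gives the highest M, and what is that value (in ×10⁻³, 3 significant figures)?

Screen on constraints: k ≥ 0.659 W/(m·K); cost ≤ 29 $/kg. Survivors: material Q, material A, material L.
Normalizing units and computing the index:
  material Q: σ_y = 277.9 MPa, ρ = 7881 kg/m³
  material A: σ_y = 209.0 MPa, ρ = 2675 kg/m³
  material L: σ_y = 41.90 MPa, ρ = 2288 kg/m³
  material A: M = 13.2×10⁻³
  material Q: M = 5.40×10⁻³
  material L: M = 5.27×10⁻³
Material A ranks first.

material A, M = 13.2×10⁻³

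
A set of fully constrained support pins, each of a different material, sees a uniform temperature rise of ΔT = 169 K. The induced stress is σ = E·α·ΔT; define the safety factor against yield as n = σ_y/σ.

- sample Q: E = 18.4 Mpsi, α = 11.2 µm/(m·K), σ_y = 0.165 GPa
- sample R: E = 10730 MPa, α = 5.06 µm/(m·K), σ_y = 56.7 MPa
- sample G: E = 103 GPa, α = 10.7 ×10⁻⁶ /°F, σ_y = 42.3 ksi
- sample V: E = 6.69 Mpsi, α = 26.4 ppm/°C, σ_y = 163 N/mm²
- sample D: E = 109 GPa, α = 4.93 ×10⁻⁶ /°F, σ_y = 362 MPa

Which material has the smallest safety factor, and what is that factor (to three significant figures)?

sample Q, n = 0.687

Converting E to GPa, α to ×10⁻⁶/K, σ_y to MPa, then σ and n for each:
  sample Q: E = 126.9, α = 11.2, σ_y = 165.0 → σ = 240 MPa, n = 0.687
  sample R: E = 10.73, α = 5.06, σ_y = 56.70 → σ = 9.18 MPa, n = 6.18
  sample G: E = 103.0, α = 19.3, σ_y = 291.6 → σ = 335 MPa, n = 0.870
  sample V: E = 46.13, α = 26.4, σ_y = 163.0 → σ = 206 MPa, n = 0.792
  sample D: E = 109.0, α = 8.87, σ_y = 362.0 → σ = 163 MPa, n = 2.21
Sample Q has the lowest safety factor, n = 0.687.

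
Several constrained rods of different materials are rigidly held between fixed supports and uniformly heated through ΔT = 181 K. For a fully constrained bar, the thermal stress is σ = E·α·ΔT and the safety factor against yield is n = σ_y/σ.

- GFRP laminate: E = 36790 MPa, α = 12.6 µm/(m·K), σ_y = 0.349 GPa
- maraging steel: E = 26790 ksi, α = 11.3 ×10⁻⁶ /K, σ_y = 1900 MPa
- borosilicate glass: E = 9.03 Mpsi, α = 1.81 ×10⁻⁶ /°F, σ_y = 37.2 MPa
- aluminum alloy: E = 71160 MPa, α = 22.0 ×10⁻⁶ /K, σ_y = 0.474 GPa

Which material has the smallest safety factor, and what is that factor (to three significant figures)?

borosilicate glass, n = 1.01

Converting E to GPa, α to ×10⁻⁶/K, σ_y to MPa, then σ and n for each:
  GFRP laminate: E = 36.79, α = 12.6, σ_y = 349.0 → σ = 83.9 MPa, n = 4.16
  maraging steel: E = 184.7, α = 11.3, σ_y = 1900 → σ = 378 MPa, n = 5.03
  borosilicate glass: E = 62.26, α = 3.26, σ_y = 37.20 → σ = 36.7 MPa, n = 1.01
  aluminum alloy: E = 71.16, α = 22.0, σ_y = 474.0 → σ = 283 MPa, n = 1.67
The minimum is borosilicate glass at n = 1.01.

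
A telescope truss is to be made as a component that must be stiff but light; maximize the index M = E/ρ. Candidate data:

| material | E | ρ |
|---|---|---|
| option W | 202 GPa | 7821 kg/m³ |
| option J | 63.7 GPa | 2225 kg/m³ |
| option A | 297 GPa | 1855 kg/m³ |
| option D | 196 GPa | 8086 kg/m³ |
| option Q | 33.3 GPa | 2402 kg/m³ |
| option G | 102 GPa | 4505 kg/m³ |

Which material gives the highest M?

Computing M directly (units already consistent):
  option A: M = 160 MN·m/kg
  option J: M = 28.6 MN·m/kg
  option W: M = 25.8 MN·m/kg
  option D: M = 24.2 MN·m/kg
  option G: M = 22.6 MN·m/kg
  option Q: M = 13.9 MN·m/kg
Highest index: option A.

option A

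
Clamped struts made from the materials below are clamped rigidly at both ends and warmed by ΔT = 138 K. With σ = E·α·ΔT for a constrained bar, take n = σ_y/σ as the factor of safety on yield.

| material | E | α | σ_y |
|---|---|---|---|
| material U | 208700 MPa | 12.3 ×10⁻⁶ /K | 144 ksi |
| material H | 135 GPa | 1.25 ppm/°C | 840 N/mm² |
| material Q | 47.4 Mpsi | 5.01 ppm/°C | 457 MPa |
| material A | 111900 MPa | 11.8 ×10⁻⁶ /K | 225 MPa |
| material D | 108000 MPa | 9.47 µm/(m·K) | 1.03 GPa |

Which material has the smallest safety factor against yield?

In consistent units (E in GPa, α in ×10⁻⁶/K, σ_y in MPa):
  material U: E = 208.7, α = 12.3, σ_y = 992.8 → σ = 354 MPa, n = 2.80
  material H: E = 135.0, α = 1.25, σ_y = 840.0 → σ = 23.3 MPa, n = 36.1
  material Q: E = 326.8, α = 5.01, σ_y = 457.0 → σ = 226 MPa, n = 2.02
  material A: E = 111.9, α = 11.8, σ_y = 225.0 → σ = 182 MPa, n = 1.23
  material D: E = 108.0, α = 9.47, σ_y = 1030 → σ = 141 MPa, n = 7.30
Material A has the lowest safety factor, n = 1.23.

material A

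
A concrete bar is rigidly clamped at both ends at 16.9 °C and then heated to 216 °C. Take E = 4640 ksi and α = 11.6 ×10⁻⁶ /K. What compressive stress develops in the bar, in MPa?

E = 4640 ksi = 31.99 GPa.
ΔT = 199.1 K. Constrained thermal stress σ = E·α·ΔT = 31.99×10³ MPa × 11.6×10⁻⁶ × 199.1 = 73.9 MPa (compressive).

73.9 MPa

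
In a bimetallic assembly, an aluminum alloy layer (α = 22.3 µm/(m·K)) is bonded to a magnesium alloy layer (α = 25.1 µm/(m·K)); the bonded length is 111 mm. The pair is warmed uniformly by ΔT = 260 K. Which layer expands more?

magnesium alloy

α(aluminum alloy) = 22.3×10⁻⁶/K vs α(magnesium alloy) = 25.1×10⁻⁶/K.
Higher α expands more for the same ΔT: magnesium alloy.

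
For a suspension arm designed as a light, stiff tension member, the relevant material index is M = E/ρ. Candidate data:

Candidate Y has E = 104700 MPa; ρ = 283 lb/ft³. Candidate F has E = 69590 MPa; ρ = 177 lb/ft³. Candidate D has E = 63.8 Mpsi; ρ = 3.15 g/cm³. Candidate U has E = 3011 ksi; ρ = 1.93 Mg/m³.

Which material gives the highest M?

Convert each candidate to consistent units, then evaluate M:
  candidate Y: E = 104.7 GPa, ρ = 4533 kg/m³
  candidate F: E = 69.59 GPa, ρ = 2835 kg/m³
  candidate D: E = 439.9 GPa, ρ = 3150 kg/m³
  candidate U: E = 20.76 GPa, ρ = 1930 kg/m³
  candidate D: M = 140 MN·m/kg
  candidate F: M = 24.5 MN·m/kg
  candidate Y: M = 23.1 MN·m/kg
  candidate U: M = 10.8 MN·m/kg
Highest index: candidate D.

candidate D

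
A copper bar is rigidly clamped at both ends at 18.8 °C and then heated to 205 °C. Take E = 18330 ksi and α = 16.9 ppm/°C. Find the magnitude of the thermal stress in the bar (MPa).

E = 18330 ksi = 126.4 GPa.
ΔT = 186.2 K. Constrained thermal stress σ = E·α·ΔT = 126.4×10³ MPa × 16.9×10⁻⁶ × 186.2 = 398 MPa (compressive).

398 MPa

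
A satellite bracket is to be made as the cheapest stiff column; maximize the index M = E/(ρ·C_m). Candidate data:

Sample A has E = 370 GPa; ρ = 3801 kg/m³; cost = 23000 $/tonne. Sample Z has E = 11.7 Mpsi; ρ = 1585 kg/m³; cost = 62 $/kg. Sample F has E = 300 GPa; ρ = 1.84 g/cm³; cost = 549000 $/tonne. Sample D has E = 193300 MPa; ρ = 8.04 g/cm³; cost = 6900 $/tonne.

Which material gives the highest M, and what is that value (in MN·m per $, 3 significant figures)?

sample A, M = 4.23 MN·m per $

In SI units:
  sample A: E = 370.0 GPa, ρ = 3801 kg/m³, cost = 23.00 $/kg
  sample Z: E = 80.67 GPa, ρ = 1585 kg/m³, cost = 62.00 $/kg
  sample F: E = 300.0 GPa, ρ = 1840 kg/m³, cost = 549.0 $/kg
  sample D: E = 193.3 GPa, ρ = 8040 kg/m³, cost = 6.900 $/kg
  sample A: M = 4.23 MN·m per $
  sample D: M = 3.48 MN·m per $
  sample Z: M = 0.821 MN·m per $
  sample F: M = 0.297 MN·m per $
Highest index: sample A.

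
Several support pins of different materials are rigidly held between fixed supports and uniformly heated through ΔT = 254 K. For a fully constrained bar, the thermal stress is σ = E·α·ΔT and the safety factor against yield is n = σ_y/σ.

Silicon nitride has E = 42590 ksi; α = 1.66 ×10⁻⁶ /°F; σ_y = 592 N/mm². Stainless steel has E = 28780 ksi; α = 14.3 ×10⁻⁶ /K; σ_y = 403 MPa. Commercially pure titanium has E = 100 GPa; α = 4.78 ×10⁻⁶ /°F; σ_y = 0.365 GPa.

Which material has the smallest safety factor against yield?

In consistent units (E in GPa, α in ×10⁻⁶/K, σ_y in MPa):
  silicon nitride: E = 293.6, α = 2.99, σ_y = 592.0 → σ = 223 MPa, n = 2.66
  stainless steel: E = 198.4, α = 14.3, σ_y = 403.0 → σ = 721 MPa, n = 0.559
  commercially pure titanium: E = 100.0, α = 8.60, σ_y = 365.0 → σ = 219 MPa, n = 1.67
Stainless steel has the lowest safety factor, n = 0.559.

stainless steel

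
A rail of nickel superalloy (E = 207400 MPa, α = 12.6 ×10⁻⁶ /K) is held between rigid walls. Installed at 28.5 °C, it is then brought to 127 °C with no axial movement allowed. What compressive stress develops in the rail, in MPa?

E = 207400 MPa = 207.4 GPa.
ΔT = 98.50 K. Constrained thermal stress σ = E·α·ΔT = 207.4×10³ MPa × 12.6×10⁻⁶ × 98.50 = 257 MPa (compressive).

257 MPa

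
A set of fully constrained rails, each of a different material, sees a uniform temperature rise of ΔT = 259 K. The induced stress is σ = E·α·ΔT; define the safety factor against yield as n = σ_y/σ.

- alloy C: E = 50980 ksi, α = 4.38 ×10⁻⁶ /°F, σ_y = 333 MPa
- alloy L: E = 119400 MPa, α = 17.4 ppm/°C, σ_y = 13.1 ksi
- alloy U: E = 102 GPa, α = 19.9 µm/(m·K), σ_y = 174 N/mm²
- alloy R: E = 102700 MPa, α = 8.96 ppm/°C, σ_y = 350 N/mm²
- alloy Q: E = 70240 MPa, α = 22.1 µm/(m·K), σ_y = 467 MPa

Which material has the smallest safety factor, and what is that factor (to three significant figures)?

Per material, after unit conversion:
  alloy C: E = 351.5, α = 7.88, σ_y = 333.0 → σ = 718 MPa, n = 0.464
  alloy L: E = 119.4, α = 17.4, σ_y = 90.32 → σ = 538 MPa, n = 0.168
  alloy U: E = 102.0, α = 19.9, σ_y = 174.0 → σ = 526 MPa, n = 0.331
  alloy R: E = 102.7, α = 8.96, σ_y = 350.0 → σ = 238 MPa, n = 1.47
  alloy Q: E = 70.24, α = 22.1, σ_y = 467.0 → σ = 402 MPa, n = 1.16
The minimum is alloy L at n = 0.168.

alloy L, n = 0.168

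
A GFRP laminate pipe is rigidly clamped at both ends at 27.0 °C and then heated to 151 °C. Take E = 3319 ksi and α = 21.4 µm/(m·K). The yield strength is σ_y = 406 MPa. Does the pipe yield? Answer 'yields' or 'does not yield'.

does not yield

E = 3319 ksi = 22.88 GPa.
ΔT = 124.0 K. Constrained thermal stress σ = E·α·ΔT = 22.88×10³ MPa × 21.4×10⁻⁶ × 124.0 = 60.7 MPa (compressive).
Compare to σ_y = 406 MPa: σ < σ_y, so it does not yield.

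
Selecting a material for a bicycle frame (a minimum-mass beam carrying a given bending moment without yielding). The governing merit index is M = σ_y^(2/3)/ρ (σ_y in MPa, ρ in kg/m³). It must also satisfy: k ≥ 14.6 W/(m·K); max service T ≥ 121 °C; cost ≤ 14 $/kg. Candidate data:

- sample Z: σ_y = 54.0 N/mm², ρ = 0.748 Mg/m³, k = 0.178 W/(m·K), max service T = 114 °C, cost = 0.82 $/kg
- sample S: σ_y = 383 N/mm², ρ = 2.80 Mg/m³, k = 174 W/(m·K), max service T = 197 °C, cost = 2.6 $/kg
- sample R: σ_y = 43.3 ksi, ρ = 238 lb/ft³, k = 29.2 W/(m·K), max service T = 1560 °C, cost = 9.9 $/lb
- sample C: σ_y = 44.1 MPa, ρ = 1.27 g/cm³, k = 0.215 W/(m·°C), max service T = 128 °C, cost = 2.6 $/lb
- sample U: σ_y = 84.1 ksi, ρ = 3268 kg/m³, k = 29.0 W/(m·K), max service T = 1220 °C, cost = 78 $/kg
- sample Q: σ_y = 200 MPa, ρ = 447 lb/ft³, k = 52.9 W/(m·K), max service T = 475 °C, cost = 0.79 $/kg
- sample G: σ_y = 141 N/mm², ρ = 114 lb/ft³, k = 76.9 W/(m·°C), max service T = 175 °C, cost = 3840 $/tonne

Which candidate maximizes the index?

Screen on constraints: k ≥ 14.6 W/(m·K); max service T ≥ 121 °C; cost ≤ 14 $/kg. Survivors: sample S, sample Q, sample G.
Putting every candidate on a common basis:
  sample S: σ_y = 383.0 MPa, ρ = 2800 kg/m³
  sample Q: σ_y = 200.0 MPa, ρ = 7160 kg/m³
  sample G: σ_y = 141.0 MPa, ρ = 1826 kg/m³
  sample S: M = 18.8×10⁻³
  sample G: M = 14.8×10⁻³
  sample Q: M = 4.78×10⁻³
Highest index: sample S.

sample S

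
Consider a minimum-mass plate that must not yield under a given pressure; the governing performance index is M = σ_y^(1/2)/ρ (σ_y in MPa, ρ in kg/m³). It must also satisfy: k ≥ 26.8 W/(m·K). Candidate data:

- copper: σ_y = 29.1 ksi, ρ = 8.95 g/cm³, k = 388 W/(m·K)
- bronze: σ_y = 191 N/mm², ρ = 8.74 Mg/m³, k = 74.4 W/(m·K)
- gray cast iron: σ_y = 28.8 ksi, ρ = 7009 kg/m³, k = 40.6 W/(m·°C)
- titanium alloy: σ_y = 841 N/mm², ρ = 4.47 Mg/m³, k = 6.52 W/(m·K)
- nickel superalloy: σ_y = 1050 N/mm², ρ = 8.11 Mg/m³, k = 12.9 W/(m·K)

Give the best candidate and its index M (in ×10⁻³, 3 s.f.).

gray cast iron, M = 2.01×10⁻³

Screen on constraints: k ≥ 26.8 W/(m·K). Survivors: copper, bronze, gray cast iron.
Putting every candidate on a common basis:
  copper: σ_y = 200.6 MPa, ρ = 8950 kg/m³
  bronze: σ_y = 191.0 MPa, ρ = 8740 kg/m³
  gray cast iron: σ_y = 198.6 MPa, ρ = 7009 kg/m³
  gray cast iron: M = 2.01×10⁻³
  copper: M = 1.58×10⁻³
  bronze: M = 1.58×10⁻³
Gray cast iron ranks first.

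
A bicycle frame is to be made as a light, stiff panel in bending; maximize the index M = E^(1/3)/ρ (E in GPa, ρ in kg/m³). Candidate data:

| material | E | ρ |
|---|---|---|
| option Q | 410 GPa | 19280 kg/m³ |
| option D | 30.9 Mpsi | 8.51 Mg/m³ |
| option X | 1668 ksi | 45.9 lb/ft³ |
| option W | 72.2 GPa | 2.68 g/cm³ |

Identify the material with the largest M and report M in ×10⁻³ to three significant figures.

option X, M = 3.07×10⁻³

Normalizing units and computing the index:
  option Q: E = 410.0 GPa, ρ = 19280 kg/m³
  option D: E = 213.0 GPa, ρ = 8510 kg/m³
  option X: E = 11.50 GPa, ρ = 735.2 kg/m³
  option W: E = 72.20 GPa, ρ = 2680 kg/m³
  option X: M = 3.07×10⁻³
  option W: M = 1.55×10⁻³
  option D: M = 0.702×10⁻³
  option Q: M = 0.385×10⁻³
Option X ranks first.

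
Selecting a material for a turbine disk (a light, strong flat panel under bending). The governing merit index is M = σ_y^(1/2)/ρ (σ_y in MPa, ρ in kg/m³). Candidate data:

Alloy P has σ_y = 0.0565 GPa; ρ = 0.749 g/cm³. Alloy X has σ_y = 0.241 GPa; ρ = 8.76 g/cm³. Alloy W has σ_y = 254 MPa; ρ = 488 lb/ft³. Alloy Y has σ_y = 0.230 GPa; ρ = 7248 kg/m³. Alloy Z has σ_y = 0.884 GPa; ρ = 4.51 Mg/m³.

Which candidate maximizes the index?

alloy P

Putting every candidate on a common basis:
  alloy P: σ_y = 56.50 MPa, ρ = 749.0 kg/m³
  alloy X: σ_y = 241.0 MPa, ρ = 8760 kg/m³
  alloy W: σ_y = 254.0 MPa, ρ = 7817 kg/m³
  alloy Y: σ_y = 230.0 MPa, ρ = 7248 kg/m³
  alloy Z: σ_y = 884.0 MPa, ρ = 4510 kg/m³
  alloy P: M = 10.0×10⁻³
  alloy Z: M = 6.59×10⁻³
  alloy Y: M = 2.09×10⁻³
  alloy W: M = 2.04×10⁻³
  alloy X: M = 1.77×10⁻³
Alloy P has the largest M.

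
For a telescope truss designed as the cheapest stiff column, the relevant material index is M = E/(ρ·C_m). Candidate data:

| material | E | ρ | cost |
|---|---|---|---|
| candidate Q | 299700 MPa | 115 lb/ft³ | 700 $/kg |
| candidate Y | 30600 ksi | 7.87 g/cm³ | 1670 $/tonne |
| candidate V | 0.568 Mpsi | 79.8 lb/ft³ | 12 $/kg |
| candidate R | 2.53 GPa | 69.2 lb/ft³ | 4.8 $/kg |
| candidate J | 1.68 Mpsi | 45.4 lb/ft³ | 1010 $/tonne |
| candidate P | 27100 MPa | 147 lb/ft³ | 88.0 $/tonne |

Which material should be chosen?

candidate P

Convert each candidate to consistent units, then evaluate M:
  candidate Q: E = 299.7 GPa, ρ = 1842 kg/m³, cost = 700.0 $/kg
  candidate Y: E = 211.0 GPa, ρ = 7870 kg/m³, cost = 1.670 $/kg
  candidate V: E = 3.916 GPa, ρ = 1278 kg/m³, cost = 12.00 $/kg
  candidate R: E = 2.530 GPa, ρ = 1108 kg/m³, cost = 4.800 $/kg
  candidate J: E = 11.58 GPa, ρ = 727.2 kg/m³, cost = 1.010 $/kg
  candidate P: E = 27.10 GPa, ρ = 2355 kg/m³, cost = 0.08800 $/kg
  candidate P: M = 131 MN·m per $
  candidate Y: M = 16.1 MN·m per $
  candidate J: M = 15.8 MN·m per $
  candidate R: M = 0.476 MN·m per $
  candidate V: M = 0.255 MN·m per $
  candidate Q: M = 0.232 MN·m per $
Candidate P has the largest M.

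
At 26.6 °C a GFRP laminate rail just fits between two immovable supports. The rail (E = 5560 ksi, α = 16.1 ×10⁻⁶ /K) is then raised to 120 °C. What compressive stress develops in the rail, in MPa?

57.6 MPa

E = 5560 ksi = 38.33 GPa.
ΔT = 93.40 K. Constrained thermal stress σ = E·α·ΔT = 38.33×10³ MPa × 16.1×10⁻⁶ × 93.40 = 57.6 MPa (compressive).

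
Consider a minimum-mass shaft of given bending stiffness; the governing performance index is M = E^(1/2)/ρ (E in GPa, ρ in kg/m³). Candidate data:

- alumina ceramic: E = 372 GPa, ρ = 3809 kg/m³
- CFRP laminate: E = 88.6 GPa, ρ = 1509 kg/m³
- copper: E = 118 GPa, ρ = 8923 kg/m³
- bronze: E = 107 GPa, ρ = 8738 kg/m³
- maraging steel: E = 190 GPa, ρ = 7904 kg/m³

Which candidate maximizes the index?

Per-candidate index values:
  CFRP laminate: M = 6.24×10⁻³
  alumina ceramic: M = 5.06×10⁻³
  maraging steel: M = 1.74×10⁻³
  copper: M = 1.22×10⁻³
  bronze: M = 1.18×10⁻³
CFRP laminate ranks first.

CFRP laminate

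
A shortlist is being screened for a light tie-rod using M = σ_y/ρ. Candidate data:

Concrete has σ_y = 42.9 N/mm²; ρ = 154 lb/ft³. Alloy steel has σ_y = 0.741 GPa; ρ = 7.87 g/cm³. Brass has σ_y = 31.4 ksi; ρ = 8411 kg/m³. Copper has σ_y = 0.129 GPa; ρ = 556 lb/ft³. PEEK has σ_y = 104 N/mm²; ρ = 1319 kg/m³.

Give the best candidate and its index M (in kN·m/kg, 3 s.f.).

alloy steel, M = 94.2 kN·m/kg

Convert each candidate to consistent units, then evaluate M:
  concrete: σ_y = 42.90 MPa, ρ = 2467 kg/m³
  alloy steel: σ_y = 741.0 MPa, ρ = 7870 kg/m³
  brass: σ_y = 216.5 MPa, ρ = 8411 kg/m³
  copper: σ_y = 129.0 MPa, ρ = 8906 kg/m³
  PEEK: σ_y = 104.0 MPa, ρ = 1319 kg/m³
  alloy steel: M = 94.2 kN·m/kg
  PEEK: M = 78.8 kN·m/kg
  brass: M = 25.7 kN·m/kg
  concrete: M = 17.4 kN·m/kg
  copper: M = 14.5 kN·m/kg
Alloy steel has the largest M.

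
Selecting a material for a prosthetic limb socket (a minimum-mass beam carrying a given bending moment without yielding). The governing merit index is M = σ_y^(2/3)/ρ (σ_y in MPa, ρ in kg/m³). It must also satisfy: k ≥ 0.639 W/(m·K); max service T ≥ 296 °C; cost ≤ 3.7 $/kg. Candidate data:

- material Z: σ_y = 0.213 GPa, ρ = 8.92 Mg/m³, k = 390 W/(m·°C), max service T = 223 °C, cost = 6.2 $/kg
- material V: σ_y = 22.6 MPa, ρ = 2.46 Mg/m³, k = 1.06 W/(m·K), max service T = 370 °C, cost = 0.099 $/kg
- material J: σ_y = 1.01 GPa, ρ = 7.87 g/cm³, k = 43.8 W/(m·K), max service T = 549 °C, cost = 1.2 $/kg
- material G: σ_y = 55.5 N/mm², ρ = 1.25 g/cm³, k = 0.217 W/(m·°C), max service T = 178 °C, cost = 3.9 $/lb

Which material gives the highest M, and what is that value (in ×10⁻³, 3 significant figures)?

Screen on constraints: k ≥ 0.639 W/(m·K); max service T ≥ 296 °C; cost ≤ 3.7 $/kg. Survivors: material V, material J.
Normalizing units and computing the index:
  material V: σ_y = 22.60 MPa, ρ = 2460 kg/m³
  material J: σ_y = 1010 MPa, ρ = 7870 kg/m³
  material J: M = 12.8×10⁻³
  material V: M = 3.25×10⁻³
Material J has the largest M.

material J, M = 12.8×10⁻³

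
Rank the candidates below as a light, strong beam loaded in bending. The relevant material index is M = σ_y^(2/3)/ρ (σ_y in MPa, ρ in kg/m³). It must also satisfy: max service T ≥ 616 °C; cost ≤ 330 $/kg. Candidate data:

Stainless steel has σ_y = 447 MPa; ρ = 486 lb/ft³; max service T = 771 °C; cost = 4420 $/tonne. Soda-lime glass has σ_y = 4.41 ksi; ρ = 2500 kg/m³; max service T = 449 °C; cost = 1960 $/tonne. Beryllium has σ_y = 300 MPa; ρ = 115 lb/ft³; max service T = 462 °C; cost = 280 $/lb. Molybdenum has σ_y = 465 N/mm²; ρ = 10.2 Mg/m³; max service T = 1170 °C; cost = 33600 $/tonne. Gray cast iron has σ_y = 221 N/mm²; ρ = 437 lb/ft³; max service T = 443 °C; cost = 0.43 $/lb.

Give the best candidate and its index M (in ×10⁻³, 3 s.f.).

stainless steel, M = 7.51×10⁻³

Screen on constraints: max service T ≥ 616 °C; cost ≤ 330 $/kg. Survivors: stainless steel, molybdenum.
Normalizing units and computing the index:
  stainless steel: σ_y = 447.0 MPa, ρ = 7785 kg/m³
  molybdenum: σ_y = 465.0 MPa, ρ = 10200 kg/m³
  stainless steel: M = 7.51×10⁻³
  molybdenum: M = 5.88×10⁻³
The maximum is for stainless steel.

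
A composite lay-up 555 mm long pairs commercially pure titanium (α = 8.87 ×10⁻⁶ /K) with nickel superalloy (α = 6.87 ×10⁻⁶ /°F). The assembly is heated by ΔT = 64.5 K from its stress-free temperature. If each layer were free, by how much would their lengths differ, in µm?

nickel superalloy: α = 6.87×10⁻⁶/°F × 9/5 = 12.4×10⁻⁶/K.
Δα = |8.87 − 12.4|×10⁻⁶/K = 3.50×10⁻⁶/K.
ΔL_mismatch = Δα·L·ΔT = 3.50×10⁻⁶ × 555.0 mm × 64.5 K = 125 µm.

125 µm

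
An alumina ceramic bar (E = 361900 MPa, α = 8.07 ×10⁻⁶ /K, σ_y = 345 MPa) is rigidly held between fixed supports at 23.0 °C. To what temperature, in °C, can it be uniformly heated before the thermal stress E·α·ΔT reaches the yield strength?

E = 361900 MPa = 361.9 GPa.
E·α·ΔT = 345.0 MPa ⇒ ΔT = 345.0 / (361.9×10³ × 8.07×10⁻⁶) = 118.1 K.
T = 23.0 + 118.1 = 141.1 °C.

141 °C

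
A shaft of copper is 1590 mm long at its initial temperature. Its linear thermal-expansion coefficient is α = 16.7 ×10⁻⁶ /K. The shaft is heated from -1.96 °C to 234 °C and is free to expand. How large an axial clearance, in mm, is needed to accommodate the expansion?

ΔT = 234 − (-1.96) = 236.0 K.
ΔL = α·L₀·ΔT = 16.7×10⁻⁶ × 1590 mm × 236.0 K = 6.27 mm.

6.27 mm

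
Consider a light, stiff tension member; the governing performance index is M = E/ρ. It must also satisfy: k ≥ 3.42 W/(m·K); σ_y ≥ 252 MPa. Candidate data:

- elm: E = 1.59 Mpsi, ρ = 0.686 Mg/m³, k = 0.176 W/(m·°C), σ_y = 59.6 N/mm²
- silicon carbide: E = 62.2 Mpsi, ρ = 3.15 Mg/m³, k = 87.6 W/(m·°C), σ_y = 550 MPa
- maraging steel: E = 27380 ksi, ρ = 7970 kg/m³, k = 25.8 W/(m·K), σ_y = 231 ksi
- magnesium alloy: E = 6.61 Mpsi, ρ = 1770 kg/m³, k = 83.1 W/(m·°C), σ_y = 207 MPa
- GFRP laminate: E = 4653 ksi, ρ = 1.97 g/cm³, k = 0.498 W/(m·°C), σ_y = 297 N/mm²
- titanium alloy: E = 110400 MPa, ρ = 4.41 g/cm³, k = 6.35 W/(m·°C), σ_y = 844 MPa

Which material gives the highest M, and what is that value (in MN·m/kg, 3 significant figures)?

silicon carbide, M = 136 MN·m/kg

Screen on constraints: k ≥ 3.42 W/(m·K); σ_y ≥ 252 MPa. Survivors: silicon carbide, maraging steel, titanium alloy.
Putting every candidate on a common basis:
  silicon carbide: E = 428.9 GPa, ρ = 3150 kg/m³
  maraging steel: E = 188.8 GPa, ρ = 7970 kg/m³
  titanium alloy: E = 110.4 GPa, ρ = 4410 kg/m³
  silicon carbide: M = 136 MN·m/kg
  titanium alloy: M = 25.0 MN·m/kg
  maraging steel: M = 23.7 MN·m/kg
Highest index: silicon carbide.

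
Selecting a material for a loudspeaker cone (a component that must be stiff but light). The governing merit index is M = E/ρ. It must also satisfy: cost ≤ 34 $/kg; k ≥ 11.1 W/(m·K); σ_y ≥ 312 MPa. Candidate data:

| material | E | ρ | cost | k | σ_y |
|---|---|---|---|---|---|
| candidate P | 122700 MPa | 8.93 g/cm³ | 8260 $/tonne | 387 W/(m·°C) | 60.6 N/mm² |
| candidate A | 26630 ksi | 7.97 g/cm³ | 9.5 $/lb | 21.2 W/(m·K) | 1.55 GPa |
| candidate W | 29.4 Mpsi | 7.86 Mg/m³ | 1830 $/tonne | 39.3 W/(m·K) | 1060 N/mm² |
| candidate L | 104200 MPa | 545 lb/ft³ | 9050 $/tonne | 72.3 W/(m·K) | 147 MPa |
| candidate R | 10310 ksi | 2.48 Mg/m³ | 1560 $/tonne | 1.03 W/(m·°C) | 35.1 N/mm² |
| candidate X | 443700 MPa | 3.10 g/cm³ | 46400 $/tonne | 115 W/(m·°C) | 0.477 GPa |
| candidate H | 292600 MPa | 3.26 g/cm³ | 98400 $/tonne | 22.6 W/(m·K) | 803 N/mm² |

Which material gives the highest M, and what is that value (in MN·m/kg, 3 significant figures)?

Screen on constraints: cost ≤ 34 $/kg; k ≥ 11.1 W/(m·K); σ_y ≥ 312 MPa. Survivors: candidate A, candidate W.
After converting to SI:
  candidate A: E = 183.6 GPa, ρ = 7970 kg/m³
  candidate W: E = 202.7 GPa, ρ = 7860 kg/m³
  candidate W: M = 25.8 MN·m/kg
  candidate A: M = 23.0 MN·m/kg
Highest index: candidate W.

candidate W, M = 25.8 MN·m/kg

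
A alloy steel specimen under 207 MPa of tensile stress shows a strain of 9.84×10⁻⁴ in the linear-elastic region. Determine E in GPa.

E = σ/ε = 207 MPa / 9.84×10⁻⁴ = 210400 MPa = 210 GPa.

210 GPa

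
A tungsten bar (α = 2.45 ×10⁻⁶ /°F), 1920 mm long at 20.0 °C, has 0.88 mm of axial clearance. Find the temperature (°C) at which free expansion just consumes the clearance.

α = 2.45×10⁻⁶/°F × 9/5 = 4.41×10⁻⁶/K.
α·L₀·ΔT = 0.88 mm ⇒ ΔT = 0.88 / (4.41×10⁻⁶ × 1920.0) = 103.9 K.
T = 20.0 + 103.9 = 123.9 °C.

124 °C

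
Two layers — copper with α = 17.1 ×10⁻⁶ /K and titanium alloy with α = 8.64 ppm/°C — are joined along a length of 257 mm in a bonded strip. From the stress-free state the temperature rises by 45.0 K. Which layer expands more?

α(copper) = 17.1×10⁻⁶/K vs α(titanium alloy) = 8.64×10⁻⁶/K.
Higher α expands more for the same ΔT: copper.

copper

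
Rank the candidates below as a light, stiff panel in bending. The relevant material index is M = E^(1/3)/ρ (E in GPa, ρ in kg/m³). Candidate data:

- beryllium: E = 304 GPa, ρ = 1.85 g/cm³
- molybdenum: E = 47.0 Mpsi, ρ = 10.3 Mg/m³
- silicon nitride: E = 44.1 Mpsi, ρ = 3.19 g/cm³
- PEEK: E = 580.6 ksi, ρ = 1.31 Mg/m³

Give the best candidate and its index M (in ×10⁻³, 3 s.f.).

beryllium, M = 3.63×10⁻³

After converting to SI:
  beryllium: E = 304.0 GPa, ρ = 1850 kg/m³
  molybdenum: E = 324.1 GPa, ρ = 10300 kg/m³
  silicon nitride: E = 304.1 GPa, ρ = 3190 kg/m³
  PEEK: E = 4.003 GPa, ρ = 1310 kg/m³
  beryllium: M = 3.63×10⁻³
  silicon nitride: M = 2.11×10⁻³
  PEEK: M = 1.21×10⁻³
  molybdenum: M = 0.667×10⁻³
Beryllium has the largest M.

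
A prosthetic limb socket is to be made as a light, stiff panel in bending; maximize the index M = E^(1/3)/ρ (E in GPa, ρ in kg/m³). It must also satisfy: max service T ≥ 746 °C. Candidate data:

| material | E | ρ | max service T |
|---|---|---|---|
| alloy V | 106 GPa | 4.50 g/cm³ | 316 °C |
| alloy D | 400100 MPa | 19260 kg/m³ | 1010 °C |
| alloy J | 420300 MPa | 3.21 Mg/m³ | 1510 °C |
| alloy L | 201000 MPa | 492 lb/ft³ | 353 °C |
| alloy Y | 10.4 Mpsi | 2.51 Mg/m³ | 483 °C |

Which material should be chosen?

alloy J

Screen on constraints: max service T ≥ 746 °C. Survivors: alloy D, alloy J.
Putting every candidate on a common basis:
  alloy D: E = 400.1 GPa, ρ = 19260 kg/m³
  alloy J: E = 420.3 GPa, ρ = 3210 kg/m³
  alloy J: M = 2.33×10⁻³
  alloy D: M = 0.383×10⁻³
Alloy J ranks first.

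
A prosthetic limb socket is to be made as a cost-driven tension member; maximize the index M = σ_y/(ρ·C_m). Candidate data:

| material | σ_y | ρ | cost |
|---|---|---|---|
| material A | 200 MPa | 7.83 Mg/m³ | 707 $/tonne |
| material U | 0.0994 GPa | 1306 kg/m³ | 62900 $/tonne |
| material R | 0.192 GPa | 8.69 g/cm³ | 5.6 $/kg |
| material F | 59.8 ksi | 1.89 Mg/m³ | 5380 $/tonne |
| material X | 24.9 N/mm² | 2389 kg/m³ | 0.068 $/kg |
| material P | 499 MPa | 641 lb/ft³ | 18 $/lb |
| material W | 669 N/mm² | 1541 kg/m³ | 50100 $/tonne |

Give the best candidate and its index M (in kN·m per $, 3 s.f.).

material X, M = 153 kN·m per $

Convert each candidate to consistent units, then evaluate M:
  material A: σ_y = 200.0 MPa, ρ = 7830 kg/m³, cost = 0.7070 $/kg
  material U: σ_y = 99.40 MPa, ρ = 1306 kg/m³, cost = 62.90 $/kg
  material R: σ_y = 192.0 MPa, ρ = 8690 kg/m³, cost = 5.600 $/kg
  material F: σ_y = 412.3 MPa, ρ = 1890 kg/m³, cost = 5.380 $/kg
  material X: σ_y = 24.90 MPa, ρ = 2389 kg/m³, cost = 0.06800 $/kg
  material P: σ_y = 499.0 MPa, ρ = 10270 kg/m³, cost = 39.68 $/kg
  material W: σ_y = 669.0 MPa, ρ = 1541 kg/m³, cost = 50.10 $/kg
  material X: M = 153 kN·m per $
  material F: M = 40.5 kN·m per $
  material A: M = 36.1 kN·m per $
  material W: M = 8.67 kN·m per $
  material R: M = 3.95 kN·m per $
  material P: M = 1.22 kN·m per $
  material U: M = 1.21 kN·m per $
Highest index: material X.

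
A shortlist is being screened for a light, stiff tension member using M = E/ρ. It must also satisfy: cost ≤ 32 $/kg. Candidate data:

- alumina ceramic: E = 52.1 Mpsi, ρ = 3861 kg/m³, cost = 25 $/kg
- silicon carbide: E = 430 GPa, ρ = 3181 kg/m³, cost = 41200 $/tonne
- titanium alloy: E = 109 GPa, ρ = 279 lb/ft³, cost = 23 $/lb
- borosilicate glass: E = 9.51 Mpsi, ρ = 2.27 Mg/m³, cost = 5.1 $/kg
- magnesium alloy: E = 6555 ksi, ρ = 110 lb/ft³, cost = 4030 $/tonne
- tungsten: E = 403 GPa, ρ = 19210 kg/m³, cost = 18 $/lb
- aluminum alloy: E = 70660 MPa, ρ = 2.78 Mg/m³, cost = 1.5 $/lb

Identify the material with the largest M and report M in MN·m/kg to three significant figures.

Screen on constraints: cost ≤ 32 $/kg. Survivors: alumina ceramic, borosilicate glass, magnesium alloy, aluminum alloy.
In SI units:
  alumina ceramic: E = 359.2 GPa, ρ = 3861 kg/m³
  borosilicate glass: E = 65.57 GPa, ρ = 2270 kg/m³
  magnesium alloy: E = 45.20 GPa, ρ = 1762 kg/m³
  aluminum alloy: E = 70.66 GPa, ρ = 2780 kg/m³
  alumina ceramic: M = 93.0 MN·m/kg
  borosilicate glass: M = 28.9 MN·m/kg
  magnesium alloy: M = 25.6 MN·m/kg
  aluminum alloy: M = 25.4 MN·m/kg
The maximum is for alumina ceramic.

alumina ceramic, M = 93.0 MN·m/kg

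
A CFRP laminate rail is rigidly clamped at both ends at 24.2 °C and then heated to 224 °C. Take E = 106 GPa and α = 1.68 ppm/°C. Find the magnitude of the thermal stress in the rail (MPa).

35.6 MPa

ΔT = 199.8 K. Constrained thermal stress σ = E·α·ΔT = 106.0×10³ MPa × 1.68×10⁻⁶ × 199.8 = 35.6 MPa (compressive).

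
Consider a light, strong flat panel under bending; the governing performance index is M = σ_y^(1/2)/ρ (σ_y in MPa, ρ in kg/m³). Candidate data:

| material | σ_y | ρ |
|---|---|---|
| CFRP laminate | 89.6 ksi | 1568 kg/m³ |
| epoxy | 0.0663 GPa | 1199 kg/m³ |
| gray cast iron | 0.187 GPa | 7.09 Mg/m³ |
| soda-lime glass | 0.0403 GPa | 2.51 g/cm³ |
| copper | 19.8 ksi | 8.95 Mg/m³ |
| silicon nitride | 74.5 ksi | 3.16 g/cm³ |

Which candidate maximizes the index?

CFRP laminate

After converting to SI:
  CFRP laminate: σ_y = 617.8 MPa, ρ = 1568 kg/m³
  epoxy: σ_y = 66.30 MPa, ρ = 1199 kg/m³
  gray cast iron: σ_y = 187.0 MPa, ρ = 7090 kg/m³
  soda-lime glass: σ_y = 40.30 MPa, ρ = 2510 kg/m³
  copper: σ_y = 136.5 MPa, ρ = 8950 kg/m³
  silicon nitride: σ_y = 513.7 MPa, ρ = 3160 kg/m³
  CFRP laminate: M = 15.9×10⁻³
  silicon nitride: M = 7.17×10⁻³
  epoxy: M = 6.79×10⁻³
  soda-lime glass: M = 2.53×10⁻³
  gray cast iron: M = 1.93×10⁻³
  copper: M = 1.31×10⁻³
CFRP laminate has the largest M.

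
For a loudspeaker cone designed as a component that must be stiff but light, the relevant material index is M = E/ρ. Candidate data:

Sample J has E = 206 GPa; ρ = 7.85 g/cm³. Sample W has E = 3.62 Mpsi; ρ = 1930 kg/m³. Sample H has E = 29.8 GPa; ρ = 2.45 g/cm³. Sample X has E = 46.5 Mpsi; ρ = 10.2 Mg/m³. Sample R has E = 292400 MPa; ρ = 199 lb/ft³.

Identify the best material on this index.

Normalizing units and computing the index:
  sample J: E = 206.0 GPa, ρ = 7850 kg/m³
  sample W: E = 24.96 GPa, ρ = 1930 kg/m³
  sample H: E = 29.80 GPa, ρ = 2450 kg/m³
  sample X: E = 320.6 GPa, ρ = 10200 kg/m³
  sample R: E = 292.4 GPa, ρ = 3188 kg/m³
  sample R: M = 91.7 MN·m/kg
  sample X: M = 31.4 MN·m/kg
  sample J: M = 26.2 MN·m/kg
  sample W: M = 12.9 MN·m/kg
  sample H: M = 12.2 MN·m/kg
Sample R has the largest M.

sample R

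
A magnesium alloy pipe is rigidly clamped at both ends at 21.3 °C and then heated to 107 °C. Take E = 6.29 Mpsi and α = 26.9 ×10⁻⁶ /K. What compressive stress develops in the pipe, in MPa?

100 MPa

E = 6.29 Mpsi = 43.37 GPa.
ΔT = 85.70 K. Constrained thermal stress σ = E·α·ΔT = 43.37×10³ MPa × 26.9×10⁻⁶ × 85.70 = 100 MPa (compressive).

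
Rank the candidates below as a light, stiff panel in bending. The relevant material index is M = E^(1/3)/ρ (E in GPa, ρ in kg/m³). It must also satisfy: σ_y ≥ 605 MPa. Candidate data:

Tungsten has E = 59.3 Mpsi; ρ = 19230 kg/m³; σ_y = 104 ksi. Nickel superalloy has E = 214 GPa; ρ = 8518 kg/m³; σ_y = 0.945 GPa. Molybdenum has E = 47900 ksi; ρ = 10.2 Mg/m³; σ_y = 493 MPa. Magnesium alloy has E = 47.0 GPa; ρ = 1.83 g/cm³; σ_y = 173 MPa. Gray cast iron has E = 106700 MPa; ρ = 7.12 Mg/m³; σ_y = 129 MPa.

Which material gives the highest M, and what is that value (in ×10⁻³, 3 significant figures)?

Screen on constraints: σ_y ≥ 605 MPa. Survivors: tungsten, nickel superalloy.
After converting to SI:
  tungsten: E = 408.9 GPa, ρ = 19230 kg/m³
  nickel superalloy: E = 214.0 GPa, ρ = 8518 kg/m³
  nickel superalloy: M = 0.702×10⁻³
  tungsten: M = 0.386×10⁻³
Nickel superalloy ranks first.

nickel superalloy, M = 0.702×10⁻³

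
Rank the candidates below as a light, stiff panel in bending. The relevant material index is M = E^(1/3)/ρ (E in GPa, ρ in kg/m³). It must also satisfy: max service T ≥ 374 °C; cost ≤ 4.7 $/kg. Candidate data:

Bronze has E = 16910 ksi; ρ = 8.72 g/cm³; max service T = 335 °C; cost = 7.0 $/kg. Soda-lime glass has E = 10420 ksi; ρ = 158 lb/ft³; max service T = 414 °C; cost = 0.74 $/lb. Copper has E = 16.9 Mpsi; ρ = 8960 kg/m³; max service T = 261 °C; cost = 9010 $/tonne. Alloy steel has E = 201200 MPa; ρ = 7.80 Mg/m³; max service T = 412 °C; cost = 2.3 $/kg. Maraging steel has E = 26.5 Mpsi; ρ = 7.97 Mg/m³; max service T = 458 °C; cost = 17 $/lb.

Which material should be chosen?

Screen on constraints: max service T ≥ 374 °C; cost ≤ 4.7 $/kg. Survivors: soda-lime glass, alloy steel.
Normalizing units and computing the index:
  soda-lime glass: E = 71.84 GPa, ρ = 2531 kg/m³
  alloy steel: E = 201.2 GPa, ρ = 7800 kg/m³
  soda-lime glass: M = 1.64×10⁻³
  alloy steel: M = 0.751×10⁻³
Soda-lime glass has the largest M.

soda-lime glass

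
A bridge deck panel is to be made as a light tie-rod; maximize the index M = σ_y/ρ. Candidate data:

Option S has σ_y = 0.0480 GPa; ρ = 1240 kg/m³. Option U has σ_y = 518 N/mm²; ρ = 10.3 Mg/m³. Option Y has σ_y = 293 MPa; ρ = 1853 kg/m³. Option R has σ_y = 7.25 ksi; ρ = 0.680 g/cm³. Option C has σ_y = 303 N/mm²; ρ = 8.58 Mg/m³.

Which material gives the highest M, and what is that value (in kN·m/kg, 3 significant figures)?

Convert each candidate to consistent units, then evaluate M:
  option S: σ_y = 48.00 MPa, ρ = 1240 kg/m³
  option U: σ_y = 518.0 MPa, ρ = 10300 kg/m³
  option Y: σ_y = 293.0 MPa, ρ = 1853 kg/m³
  option R: σ_y = 49.99 MPa, ρ = 680.0 kg/m³
  option C: σ_y = 303.0 MPa, ρ = 8580 kg/m³
  option Y: M = 158 kN·m/kg
  option R: M = 73.5 kN·m/kg
  option U: M = 50.3 kN·m/kg
  option S: M = 38.7 kN·m/kg
  option C: M = 35.3 kN·m/kg
The maximum is for option Y.

option Y, M = 158 kN·m/kg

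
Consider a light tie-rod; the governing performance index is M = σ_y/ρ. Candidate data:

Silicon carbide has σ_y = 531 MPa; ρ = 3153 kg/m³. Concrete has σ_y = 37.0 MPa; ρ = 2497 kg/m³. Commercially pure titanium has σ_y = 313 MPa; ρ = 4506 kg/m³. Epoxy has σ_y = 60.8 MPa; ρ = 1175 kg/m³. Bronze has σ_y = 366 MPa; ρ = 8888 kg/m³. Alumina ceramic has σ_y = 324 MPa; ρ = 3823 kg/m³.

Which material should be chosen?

silicon carbide

Evaluate M for each candidate:
  silicon carbide: M = 168 kN·m/kg
  alumina ceramic: M = 84.8 kN·m/kg
  commercially pure titanium: M = 69.5 kN·m/kg
  epoxy: M = 51.7 kN·m/kg
  bronze: M = 41.2 kN·m/kg
  concrete: M = 14.8 kN·m/kg
Highest index: silicon carbide.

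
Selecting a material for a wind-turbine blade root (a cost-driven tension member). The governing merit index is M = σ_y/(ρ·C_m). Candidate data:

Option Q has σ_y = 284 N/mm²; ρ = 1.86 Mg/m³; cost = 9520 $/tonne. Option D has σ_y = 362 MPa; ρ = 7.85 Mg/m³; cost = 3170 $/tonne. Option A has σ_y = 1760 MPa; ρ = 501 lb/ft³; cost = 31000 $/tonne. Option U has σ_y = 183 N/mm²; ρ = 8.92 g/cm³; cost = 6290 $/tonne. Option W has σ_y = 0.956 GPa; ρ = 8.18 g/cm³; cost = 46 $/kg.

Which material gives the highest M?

option Q

Normalizing units and computing the index:
  option Q: σ_y = 284.0 MPa, ρ = 1860 kg/m³, cost = 9.520 $/kg
  option D: σ_y = 362.0 MPa, ρ = 7850 kg/m³, cost = 3.170 $/kg
  option A: σ_y = 1760 MPa, ρ = 8025 kg/m³, cost = 31.00 $/kg
  option U: σ_y = 183.0 MPa, ρ = 8920 kg/m³, cost = 6.290 $/kg
  option W: σ_y = 956.0 MPa, ρ = 8180 kg/m³, cost = 46.00 $/kg
  option Q: M = 16.0 kN·m per $
  option D: M = 14.5 kN·m per $
  option A: M = 7.07 kN·m per $
  option U: M = 3.26 kN·m per $
  option W: M = 2.54 kN·m per $
Highest index: option Q.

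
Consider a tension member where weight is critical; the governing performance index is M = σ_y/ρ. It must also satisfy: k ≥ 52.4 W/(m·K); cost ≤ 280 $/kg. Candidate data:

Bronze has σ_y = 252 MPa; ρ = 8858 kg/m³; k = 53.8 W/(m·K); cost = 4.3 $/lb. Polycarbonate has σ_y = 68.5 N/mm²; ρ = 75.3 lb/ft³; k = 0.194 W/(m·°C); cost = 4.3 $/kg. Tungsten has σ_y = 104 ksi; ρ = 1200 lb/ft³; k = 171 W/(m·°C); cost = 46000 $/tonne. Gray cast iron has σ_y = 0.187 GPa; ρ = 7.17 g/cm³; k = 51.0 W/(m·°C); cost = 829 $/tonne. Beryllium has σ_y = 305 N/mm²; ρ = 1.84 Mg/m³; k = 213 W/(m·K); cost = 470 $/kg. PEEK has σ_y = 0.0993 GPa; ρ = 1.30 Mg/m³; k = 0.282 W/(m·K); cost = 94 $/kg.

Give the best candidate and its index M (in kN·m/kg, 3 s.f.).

Screen on constraints: k ≥ 52.4 W/(m·K); cost ≤ 280 $/kg. Survivors: bronze, tungsten.
Putting every candidate on a common basis:
  bronze: σ_y = 252.0 MPa, ρ = 8858 kg/m³
  tungsten: σ_y = 717.1 MPa, ρ = 19220 kg/m³
  tungsten: M = 37.3 kN·m/kg
  bronze: M = 28.4 kN·m/kg
The maximum is for tungsten.

tungsten, M = 37.3 kN·m/kg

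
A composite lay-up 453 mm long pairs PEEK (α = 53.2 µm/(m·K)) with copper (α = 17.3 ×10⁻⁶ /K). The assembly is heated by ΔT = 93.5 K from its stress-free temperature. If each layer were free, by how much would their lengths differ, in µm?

Δα = |53.2 − 17.3|×10⁻⁶/K = 35.9×10⁻⁶/K.
ΔL_mismatch = Δα·L·ΔT = 35.9×10⁻⁶ × 453.0 mm × 93.5 K = 1520 µm.

1520 µm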